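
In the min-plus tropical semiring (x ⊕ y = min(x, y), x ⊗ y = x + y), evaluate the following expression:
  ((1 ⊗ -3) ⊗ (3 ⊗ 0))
((1 ⊗ -3) ⊗ (3 ⊗ 0)) = 1

Expand innermost to outermost. Recall ⊕ takes the minimum of its arguments and ⊗ takes their sum. Working out the expression ((1 ⊗ -3) ⊗ (3 ⊗ 0)) gives 1.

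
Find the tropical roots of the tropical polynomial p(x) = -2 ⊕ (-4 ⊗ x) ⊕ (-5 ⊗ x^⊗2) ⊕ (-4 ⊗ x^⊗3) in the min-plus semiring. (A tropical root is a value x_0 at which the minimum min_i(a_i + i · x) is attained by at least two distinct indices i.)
Roots: {-1, 1, 2}

Each tropical root is a break point of the lower envelope of the lines y = a_i + i · x (there are 4 lines, with slopes 0, 1, ..., 3). Only the lines that attain the minimum somewhere contribute to roots; other lines are dominated. Here the surviving (envelope) indices are i = 3, i = 2, i = 1, i = 0.
Intersections between consecutive envelope lines give the roots: for adjacent envelope indices i < j the intersection is x = (a_i − a_j) / (j − i). Reading off the sorted break points: {-1, 1, 2}.
Verification: at each break x_0, at least two indices attain the minimum of min_i(a_i + i · x_0).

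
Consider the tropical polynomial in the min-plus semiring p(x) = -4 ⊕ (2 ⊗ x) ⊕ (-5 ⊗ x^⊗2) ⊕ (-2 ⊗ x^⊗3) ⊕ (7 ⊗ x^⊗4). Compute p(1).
p(1) = -4

A tropical monomial a ⊗ x^⊗i evaluates to a + i · x. Evaluating each term at x = 1:
  Term 0 contributes -4 + 0 · 1 = -4
  Term 1 contributes 2 + 1 · 1 = 3
  Term 2 contributes -5 + 2 · 1 = -3
  Term 3 contributes -2 + 3 · 1 = 1
  Term 4 contributes 7 + 4 · 1 = 11
p(1) = ⊕ of these = min[-4, 3, -3, 1, 11] = -4.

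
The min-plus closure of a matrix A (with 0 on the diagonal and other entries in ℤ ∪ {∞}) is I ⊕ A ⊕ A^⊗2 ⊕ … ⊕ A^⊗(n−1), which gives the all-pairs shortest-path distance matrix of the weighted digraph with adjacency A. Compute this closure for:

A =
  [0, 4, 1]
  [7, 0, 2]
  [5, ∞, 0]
Closure =
  [0, 4, 1]
  [7, 0, 2]
  [5, 9, 0]

This is the Floyd-Warshall all-pairs shortest-path computation. For each intermediate vertex k = 0, 1, …, 2, update dist[i][j] ← min(dist[i][j], dist[i][k] + dist[k][j]). The final matrix gives, for each (i, j), the minimum total weight of any directed path from i to j (possibly empty when i = j).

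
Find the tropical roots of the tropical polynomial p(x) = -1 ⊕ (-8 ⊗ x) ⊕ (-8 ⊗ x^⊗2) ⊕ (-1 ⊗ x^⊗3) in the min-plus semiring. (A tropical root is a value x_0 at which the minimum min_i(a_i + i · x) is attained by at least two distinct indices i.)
Roots: {-7, 0, 7}

Each tropical root is a break point of the lower envelope of the lines y = a_i + i · x (there are 4 lines, with slopes 0, 1, ..., 3). Only the lines that attain the minimum somewhere contribute to roots; other lines are dominated. Here the surviving (envelope) indices are i = 3, i = 2, i = 1, i = 0.
Intersections between consecutive envelope lines give the roots: for adjacent envelope indices i < j the intersection is x = (a_i − a_j) / (j − i). Reading off the sorted break points: {-7, 0, 7}.
Verification: at each break x_0, at least two indices attain the minimum of min_i(a_i + i · x_0).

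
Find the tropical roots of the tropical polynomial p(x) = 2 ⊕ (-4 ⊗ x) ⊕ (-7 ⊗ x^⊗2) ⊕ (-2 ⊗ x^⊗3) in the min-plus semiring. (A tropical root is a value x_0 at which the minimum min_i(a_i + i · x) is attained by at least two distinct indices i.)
Roots: {-5, 3, 6}

Each tropical root is a break point of the lower envelope of the lines y = a_i + i · x (there are 4 lines, with slopes 0, 1, ..., 3). Only the lines that attain the minimum somewhere contribute to roots; other lines are dominated. Here the surviving (envelope) indices are i = 3, i = 2, i = 1, i = 0.
Intersections between consecutive envelope lines give the roots: for adjacent envelope indices i < j the intersection is x = (a_i − a_j) / (j − i). Reading off the sorted break points: {-5, 3, 6}.
Verification: at each break x_0, at least two indices attain the minimum of min_i(a_i + i · x_0).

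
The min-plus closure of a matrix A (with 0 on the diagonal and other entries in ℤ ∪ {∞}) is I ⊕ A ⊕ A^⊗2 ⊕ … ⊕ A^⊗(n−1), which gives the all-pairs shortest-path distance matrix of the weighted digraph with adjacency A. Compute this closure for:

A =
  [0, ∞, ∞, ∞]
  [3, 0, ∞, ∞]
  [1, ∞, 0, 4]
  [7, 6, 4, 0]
Closure =
  [0, ∞, ∞, ∞]
  [3, 0, ∞, ∞]
  [1, 10, 0, 4]
  [5, 6, 4, 0]

This is the Floyd-Warshall all-pairs shortest-path computation. For each intermediate vertex k = 0, 1, …, 3, update dist[i][j] ← min(dist[i][j], dist[i][k] + dist[k][j]). The final matrix gives, for each (i, j), the minimum total weight of any directed path from i to j (possibly empty when i = j).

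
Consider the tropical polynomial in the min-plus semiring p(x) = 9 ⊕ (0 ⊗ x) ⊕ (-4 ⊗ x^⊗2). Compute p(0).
p(0) = -4

A tropical monomial a ⊗ x^⊗i evaluates to a + i · x. Evaluating each term at x = 0:
  Term 0 contributes 9 + 0 · 0 = 9
  Term 1 contributes 0 + 1 · 0 = 0
  Term 2 contributes -4 + 2 · 0 = -4
p(0) = ⊕ of these = min[9, 0, -4] = -4.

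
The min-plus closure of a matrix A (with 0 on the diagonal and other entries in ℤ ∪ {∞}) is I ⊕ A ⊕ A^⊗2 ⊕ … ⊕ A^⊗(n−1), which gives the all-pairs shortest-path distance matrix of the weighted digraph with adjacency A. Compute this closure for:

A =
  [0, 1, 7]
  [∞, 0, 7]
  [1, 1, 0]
Closure =
  [0, 1, 7]
  [8, 0, 7]
  [1, 1, 0]

This is the Floyd-Warshall all-pairs shortest-path computation. For each intermediate vertex k = 0, 1, …, 2, update dist[i][j] ← min(dist[i][j], dist[i][k] + dist[k][j]). The final matrix gives, for each (i, j), the minimum total weight of any directed path from i to j (possibly empty when i = j).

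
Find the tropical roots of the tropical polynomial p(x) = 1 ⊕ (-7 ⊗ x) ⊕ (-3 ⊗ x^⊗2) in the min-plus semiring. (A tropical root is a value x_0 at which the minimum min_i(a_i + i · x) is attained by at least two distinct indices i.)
Roots: {-4, 8}

Each tropical root is a break point of the lower envelope of the lines y = a_i + i · x (there are 3 lines, with slopes 0, 1, ..., 2). Only the lines that attain the minimum somewhere contribute to roots; other lines are dominated. Here the surviving (envelope) indices are i = 2, i = 1, i = 0.
Intersections between consecutive envelope lines give the roots: for adjacent envelope indices i < j the intersection is x = (a_i − a_j) / (j − i). Reading off the sorted break points: {-4, 8}.
Verification: at each break x_0, at least two indices attain the minimum of min_i(a_i + i · x_0).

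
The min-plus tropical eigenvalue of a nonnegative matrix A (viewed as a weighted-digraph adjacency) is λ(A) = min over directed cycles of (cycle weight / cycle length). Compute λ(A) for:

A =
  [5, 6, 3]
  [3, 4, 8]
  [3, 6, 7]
λ(A) = 3

Enumerate directed cycles and compute their means (weight / length). Sample:
  cycle 0 → 0: weight = 5, length = 1, mean = 5/1 ≈ 5.000
  cycle 1 → 1: weight = 4, length = 1, mean = 4/1 ≈ 4.000
  cycle 2 → 2: weight = 7, length = 1, mean = 7/1 ≈ 7.000
  cycle 0 → 1 → 0: weight = 9, length = 2, mean = 9/2 ≈ 4.500
  cycle 0 → 2 → 0: weight = 6, length = 2, mean = 6/2 ≈ 3.000
  cycle 1 → 0 → 1: weight = 9, length = 2, mean = 9/2 ≈ 4.500
Minimum mean = 3.000, attained e.g. along the cycle 0 → 2 → 0 with weight 6 and length 2. So λ(A) = 6/2 = 3.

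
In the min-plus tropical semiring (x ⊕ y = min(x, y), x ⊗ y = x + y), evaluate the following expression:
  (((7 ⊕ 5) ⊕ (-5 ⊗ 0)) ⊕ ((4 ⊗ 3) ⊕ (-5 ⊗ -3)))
(((7 ⊕ 5) ⊕ (-5 ⊗ 0)) ⊕ ((4 ⊗ 3) ⊕ (-5 ⊗ -3))) = -8

Expand innermost to outermost. Recall ⊕ takes the minimum of its arguments and ⊗ takes their sum. Working out the expression (((7 ⊕ 5) ⊕ (-5 ⊗ 0)) ⊕ ((4 ⊗ 3) ⊕ (-5 ⊗ -3))) gives -8.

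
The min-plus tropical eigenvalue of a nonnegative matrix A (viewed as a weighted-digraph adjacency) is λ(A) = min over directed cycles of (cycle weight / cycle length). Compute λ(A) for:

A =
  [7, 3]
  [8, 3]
λ(A) = 3

Enumerate directed cycles and compute their means (weight / length). Sample:
  cycle 0 → 0: weight = 7, length = 1, mean = 7/1 ≈ 7.000
  cycle 1 → 1: weight = 3, length = 1, mean = 3/1 ≈ 3.000
  cycle 0 → 1 → 0: weight = 11, length = 2, mean = 11/2 ≈ 5.500
  cycle 1 → 0 → 1: weight = 11, length = 2, mean = 11/2 ≈ 5.500
Minimum mean = 3.000, attained e.g. along the cycle 1 → 1 with weight 3 and length 1. So λ(A) = 3/1 = 3.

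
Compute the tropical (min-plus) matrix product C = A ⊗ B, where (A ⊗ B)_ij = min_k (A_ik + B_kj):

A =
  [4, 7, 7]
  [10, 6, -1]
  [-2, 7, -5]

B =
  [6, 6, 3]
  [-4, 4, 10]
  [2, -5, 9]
A ⊗ B =
  [3, 2, 7]
  [1, -6, 8]
  [-3, -10, 1]

Apply the min-plus product entry-by-entry:
  C[0][0] = min over k of (A[0][0] + B[0][0] = 4 + 6 = 10, A[0][1] + B[1][0] = 7 + -4 = 3, A[0][2] + B[2][0] = 7 + 2 = 9) = 3 (attained at k = 1)
  C[0][1] = min over k of (A[0][0] + B[0][1] = 4 + 6 = 10, A[0][1] + B[1][1] = 7 + 4 = 11, A[0][2] + B[2][1] = 7 + -5 = 2) = 2 (attained at k = 2)
  C[0][2] = min over k of (A[0][0] + B[0][2] = 4 + 3 = 7, A[0][1] + B[1][2] = 7 + 10 = 17, A[0][2] + B[2][2] = 7 + 9 = 16) = 7 (attained at k = 0)
  C[1][0] = min over k of (A[1][0] + B[0][0] = 10 + 6 = 16, A[1][1] + B[1][0] = 6 + -4 = 2, A[1][2] + B[2][0] = -1 + 2 = 1) = 1 (attained at k = 2)
  C[1][1] = min over k of (A[1][0] + B[0][1] = 10 + 6 = 16, A[1][1] + B[1][1] = 6 + 4 = 10, A[1][2] + B[2][1] = -1 + -5 = -6) = -6 (attained at k = 2)
  C[1][2] = min over k of (A[1][0] + B[0][2] = 10 + 3 = 13, A[1][1] + B[1][2] = 6 + 10 = 16, A[1][2] + B[2][2] = -1 + 9 = 8) = 8 (attained at k = 2)
  C[2][0] = min over k of (A[2][0] + B[0][0] = -2 + 6 = 4, A[2][1] + B[1][0] = 7 + -4 = 3, A[2][2] + B[2][0] = -5 + 2 = -3) = -3 (attained at k = 2)
  C[2][1] = min over k of (A[2][0] + B[0][1] = -2 + 6 = 4, A[2][1] + B[1][1] = 7 + 4 = 11, A[2][2] + B[2][1] = -5 + -5 = -10) = -10 (attained at k = 2)
  C[2][2] = min over k of (A[2][0] + B[0][2] = -2 + 3 = 1, A[2][1] + B[1][2] = 7 + 10 = 17, A[2][2] + B[2][2] = -5 + 9 = 4) = 1 (attained at k = 0)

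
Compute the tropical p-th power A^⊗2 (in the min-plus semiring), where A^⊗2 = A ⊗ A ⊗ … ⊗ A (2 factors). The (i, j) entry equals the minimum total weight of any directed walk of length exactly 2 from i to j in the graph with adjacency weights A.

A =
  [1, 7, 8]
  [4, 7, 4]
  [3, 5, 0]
A^⊗2 =
  [2, 8, 8]
  [5, 9, 4]
  [3, 5, 0]

Each entry (A^⊗2)_ij equals the minimum over all length-2 walks i = v_0 → v_1 → … → v_2 = j of Σ_t A[v_t][v_{t+1}]. For example, for (i, j) = (0, 2) we minimise over 3 possible intermediate vertex sequences; the minimum is 8, attained along the walk 0 → 2 → 2.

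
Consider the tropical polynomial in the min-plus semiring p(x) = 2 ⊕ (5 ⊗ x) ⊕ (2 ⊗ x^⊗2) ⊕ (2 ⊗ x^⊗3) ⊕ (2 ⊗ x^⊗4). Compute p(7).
p(7) = 2

A tropical monomial a ⊗ x^⊗i evaluates to a + i · x. Evaluating each term at x = 7:
  Term 0 contributes 2 + 0 · 7 = 2
  Term 1 contributes 5 + 1 · 7 = 12
  Term 2 contributes 2 + 2 · 7 = 16
  Term 3 contributes 2 + 3 · 7 = 23
  Term 4 contributes 2 + 4 · 7 = 30
p(7) = ⊕ of these = min[2, 12, 16, 23, 30] = 2.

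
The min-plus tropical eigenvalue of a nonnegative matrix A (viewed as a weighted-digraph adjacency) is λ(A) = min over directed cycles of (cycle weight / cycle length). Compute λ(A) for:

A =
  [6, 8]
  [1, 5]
λ(A) = 9/2

Enumerate directed cycles and compute their means (weight / length). Sample:
  cycle 0 → 0: weight = 6, length = 1, mean = 6/1 ≈ 6.000
  cycle 1 → 1: weight = 5, length = 1, mean = 5/1 ≈ 5.000
  cycle 0 → 1 → 0: weight = 9, length = 2, mean = 9/2 ≈ 4.500
  cycle 1 → 0 → 1: weight = 9, length = 2, mean = 9/2 ≈ 4.500
Minimum mean = 4.500, attained e.g. along the cycle 0 → 1 → 0 with weight 9 and length 2. So λ(A) = 9/2 = 9/2.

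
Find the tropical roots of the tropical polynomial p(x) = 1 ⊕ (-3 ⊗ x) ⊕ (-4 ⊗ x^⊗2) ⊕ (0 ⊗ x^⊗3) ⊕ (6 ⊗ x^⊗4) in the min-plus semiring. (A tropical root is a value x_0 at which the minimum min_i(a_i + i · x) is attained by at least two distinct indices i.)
Roots: {-6, -4, 1, 4}

Each tropical root is a break point of the lower envelope of the lines y = a_i + i · x (there are 5 lines, with slopes 0, 1, ..., 4). Only the lines that attain the minimum somewhere contribute to roots; other lines are dominated. Here the surviving (envelope) indices are i = 4, i = 3, i = 2, i = 1, i = 0.
Intersections between consecutive envelope lines give the roots: for adjacent envelope indices i < j the intersection is x = (a_i − a_j) / (j − i). Reading off the sorted break points: {-6, -4, 1, 4}.
Verification: at each break x_0, at least two indices attain the minimum of min_i(a_i + i · x_0).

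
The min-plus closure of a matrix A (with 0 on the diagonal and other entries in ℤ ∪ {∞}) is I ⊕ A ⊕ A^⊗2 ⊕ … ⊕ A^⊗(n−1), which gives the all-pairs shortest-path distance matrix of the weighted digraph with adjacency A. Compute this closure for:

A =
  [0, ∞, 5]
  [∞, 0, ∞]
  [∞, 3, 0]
Closure =
  [0, 8, 5]
  [∞, 0, ∞]
  [∞, 3, 0]

This is the Floyd-Warshall all-pairs shortest-path computation. For each intermediate vertex k = 0, 1, …, 2, update dist[i][j] ← min(dist[i][j], dist[i][k] + dist[k][j]). The final matrix gives, for each (i, j), the minimum total weight of any directed path from i to j (possibly empty when i = j).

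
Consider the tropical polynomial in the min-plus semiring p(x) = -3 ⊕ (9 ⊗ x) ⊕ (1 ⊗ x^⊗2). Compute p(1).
p(1) = -3

A tropical monomial a ⊗ x^⊗i evaluates to a + i · x. Evaluating each term at x = 1:
  Term 0 contributes -3 + 0 · 1 = -3
  Term 1 contributes 9 + 1 · 1 = 10
  Term 2 contributes 1 + 2 · 1 = 3
p(1) = ⊕ of these = min[-3, 10, 3] = -3.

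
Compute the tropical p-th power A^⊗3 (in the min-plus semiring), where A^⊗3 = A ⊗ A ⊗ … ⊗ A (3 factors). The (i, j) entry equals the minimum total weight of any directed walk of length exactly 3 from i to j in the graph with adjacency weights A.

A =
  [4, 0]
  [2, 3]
A^⊗3 =
  [5, 2]
  [4, 5]

Each entry (A^⊗3)_ij equals the minimum over all length-3 walks i = v_0 → v_1 → … → v_3 = j of Σ_t A[v_t][v_{t+1}]. For example, for (i, j) = (0, 1) we minimise over 4 possible intermediate vertex sequences; the minimum is 2, attained along the walk 0 → 1 → 0 → 1.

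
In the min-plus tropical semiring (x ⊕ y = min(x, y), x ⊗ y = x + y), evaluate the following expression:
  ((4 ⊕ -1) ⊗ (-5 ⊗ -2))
((4 ⊕ -1) ⊗ (-5 ⊗ -2)) = -8

Expand innermost to outermost. Recall ⊕ takes the minimum of its arguments and ⊗ takes their sum. Working out the expression ((4 ⊕ -1) ⊗ (-5 ⊗ -2)) gives -8.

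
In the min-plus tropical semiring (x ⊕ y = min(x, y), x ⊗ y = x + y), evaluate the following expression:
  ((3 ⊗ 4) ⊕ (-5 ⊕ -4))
((3 ⊗ 4) ⊕ (-5 ⊕ -4)) = -5

Expand innermost to outermost. Recall ⊕ takes the minimum of its arguments and ⊗ takes their sum. Working out the expression ((3 ⊗ 4) ⊕ (-5 ⊕ -4)) gives -5.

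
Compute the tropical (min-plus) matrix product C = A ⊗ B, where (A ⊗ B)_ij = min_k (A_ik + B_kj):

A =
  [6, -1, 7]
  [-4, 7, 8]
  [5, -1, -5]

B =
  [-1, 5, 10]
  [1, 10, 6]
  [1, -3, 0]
A ⊗ B =
  [0, 4, 5]
  [-5, 1, 6]
  [-4, -8, -5]

Apply the min-plus product entry-by-entry:
  C[0][0] = min over k of (A[0][0] + B[0][0] = 6 + -1 = 5, A[0][1] + B[1][0] = -1 + 1 = 0, A[0][2] + B[2][0] = 7 + 1 = 8) = 0 (attained at k = 1)
  C[0][1] = min over k of (A[0][0] + B[0][1] = 6 + 5 = 11, A[0][1] + B[1][1] = -1 + 10 = 9, A[0][2] + B[2][1] = 7 + -3 = 4) = 4 (attained at k = 2)
  C[0][2] = min over k of (A[0][0] + B[0][2] = 6 + 10 = 16, A[0][1] + B[1][2] = -1 + 6 = 5, A[0][2] + B[2][2] = 7 + 0 = 7) = 5 (attained at k = 1)
  C[1][0] = min over k of (A[1][0] + B[0][0] = -4 + -1 = -5, A[1][1] + B[1][0] = 7 + 1 = 8, A[1][2] + B[2][0] = 8 + 1 = 9) = -5 (attained at k = 0)
  C[1][1] = min over k of (A[1][0] + B[0][1] = -4 + 5 = 1, A[1][1] + B[1][1] = 7 + 10 = 17, A[1][2] + B[2][1] = 8 + -3 = 5) = 1 (attained at k = 0)
  C[1][2] = min over k of (A[1][0] + B[0][2] = -4 + 10 = 6, A[1][1] + B[1][2] = 7 + 6 = 13, A[1][2] + B[2][2] = 8 + 0 = 8) = 6 (attained at k = 0)
  C[2][0] = min over k of (A[2][0] + B[0][0] = 5 + -1 = 4, A[2][1] + B[1][0] = -1 + 1 = 0, A[2][2] + B[2][0] = -5 + 1 = -4) = -4 (attained at k = 2)
  C[2][1] = min over k of (A[2][0] + B[0][1] = 5 + 5 = 10, A[2][1] + B[1][1] = -1 + 10 = 9, A[2][2] + B[2][1] = -5 + -3 = -8) = -8 (attained at k = 2)
  C[2][2] = min over k of (A[2][0] + B[0][2] = 5 + 10 = 15, A[2][1] + B[1][2] = -1 + 6 = 5, A[2][2] + B[2][2] = -5 + 0 = -5) = -5 (attained at k = 2)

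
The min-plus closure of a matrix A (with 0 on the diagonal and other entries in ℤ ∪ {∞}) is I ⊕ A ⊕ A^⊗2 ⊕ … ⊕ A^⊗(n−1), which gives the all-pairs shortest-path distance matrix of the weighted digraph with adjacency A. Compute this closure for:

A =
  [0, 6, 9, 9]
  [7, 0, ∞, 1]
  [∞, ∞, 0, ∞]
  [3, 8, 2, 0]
Closure =
  [0, 6, 9, 7]
  [4, 0, 3, 1]
  [∞, ∞, 0, ∞]
  [3, 8, 2, 0]

This is the Floyd-Warshall all-pairs shortest-path computation. For each intermediate vertex k = 0, 1, …, 3, update dist[i][j] ← min(dist[i][j], dist[i][k] + dist[k][j]). The final matrix gives, for each (i, j), the minimum total weight of any directed path from i to j (possibly empty when i = j).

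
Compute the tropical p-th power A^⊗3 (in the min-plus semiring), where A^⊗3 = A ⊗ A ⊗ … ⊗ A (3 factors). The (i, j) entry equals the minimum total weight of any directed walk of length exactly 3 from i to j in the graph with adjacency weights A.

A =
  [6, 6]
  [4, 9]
A^⊗3 =
  [16, 16]
  [14, 16]

Each entry (A^⊗3)_ij equals the minimum over all length-3 walks i = v_0 → v_1 → … → v_3 = j of Σ_t A[v_t][v_{t+1}]. For example, for (i, j) = (0, 1) we minimise over 4 possible intermediate vertex sequences; the minimum is 16, attained along the walk 0 → 1 → 0 → 1.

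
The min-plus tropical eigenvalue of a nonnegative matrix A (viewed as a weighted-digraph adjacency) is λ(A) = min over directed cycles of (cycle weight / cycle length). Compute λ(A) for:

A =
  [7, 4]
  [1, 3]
λ(A) = 5/2

Enumerate directed cycles and compute their means (weight / length). Sample:
  cycle 0 → 0: weight = 7, length = 1, mean = 7/1 ≈ 7.000
  cycle 1 → 1: weight = 3, length = 1, mean = 3/1 ≈ 3.000
  cycle 0 → 1 → 0: weight = 5, length = 2, mean = 5/2 ≈ 2.500
  cycle 1 → 0 → 1: weight = 5, length = 2, mean = 5/2 ≈ 2.500
Minimum mean = 2.500, attained e.g. along the cycle 0 → 1 → 0 with weight 5 and length 2. So λ(A) = 5/2 = 5/2.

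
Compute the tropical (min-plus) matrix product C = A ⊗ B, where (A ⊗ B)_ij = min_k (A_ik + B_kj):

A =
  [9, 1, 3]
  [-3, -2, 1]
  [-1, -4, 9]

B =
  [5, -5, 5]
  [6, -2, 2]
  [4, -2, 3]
A ⊗ B =
  [7, -1, 3]
  [2, -8, 0]
  [2, -6, -2]

Apply the min-plus product entry-by-entry:
  C[0][0] = min over k of (A[0][0] + B[0][0] = 9 + 5 = 14, A[0][1] + B[1][0] = 1 + 6 = 7, A[0][2] + B[2][0] = 3 + 4 = 7) = 7 (attained at k = 1)
  C[0][1] = min over k of (A[0][0] + B[0][1] = 9 + -5 = 4, A[0][1] + B[1][1] = 1 + -2 = -1, A[0][2] + B[2][1] = 3 + -2 = 1) = -1 (attained at k = 1)
  C[0][2] = min over k of (A[0][0] + B[0][2] = 9 + 5 = 14, A[0][1] + B[1][2] = 1 + 2 = 3, A[0][2] + B[2][2] = 3 + 3 = 6) = 3 (attained at k = 1)
  C[1][0] = min over k of (A[1][0] + B[0][0] = -3 + 5 = 2, A[1][1] + B[1][0] = -2 + 6 = 4, A[1][2] + B[2][0] = 1 + 4 = 5) = 2 (attained at k = 0)
  C[1][1] = min over k of (A[1][0] + B[0][1] = -3 + -5 = -8, A[1][1] + B[1][1] = -2 + -2 = -4, A[1][2] + B[2][1] = 1 + -2 = -1) = -8 (attained at k = 0)
  C[1][2] = min over k of (A[1][0] + B[0][2] = -3 + 5 = 2, A[1][1] + B[1][2] = -2 + 2 = 0, A[1][2] + B[2][2] = 1 + 3 = 4) = 0 (attained at k = 1)
  C[2][0] = min over k of (A[2][0] + B[0][0] = -1 + 5 = 4, A[2][1] + B[1][0] = -4 + 6 = 2, A[2][2] + B[2][0] = 9 + 4 = 13) = 2 (attained at k = 1)
  C[2][1] = min over k of (A[2][0] + B[0][1] = -1 + -5 = -6, A[2][1] + B[1][1] = -4 + -2 = -6, A[2][2] + B[2][1] = 9 + -2 = 7) = -6 (attained at k = 0)
  C[2][2] = min over k of (A[2][0] + B[0][2] = -1 + 5 = 4, A[2][1] + B[1][2] = -4 + 2 = -2, A[2][2] + B[2][2] = 9 + 3 = 12) = -2 (attained at k = 1)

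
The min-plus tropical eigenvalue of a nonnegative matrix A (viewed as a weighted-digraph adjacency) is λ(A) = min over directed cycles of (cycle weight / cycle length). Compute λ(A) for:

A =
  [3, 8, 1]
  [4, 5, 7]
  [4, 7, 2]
λ(A) = 2

Enumerate directed cycles and compute their means (weight / length). Sample:
  cycle 0 → 0: weight = 3, length = 1, mean = 3/1 ≈ 3.000
  cycle 1 → 1: weight = 5, length = 1, mean = 5/1 ≈ 5.000
  cycle 2 → 2: weight = 2, length = 1, mean = 2/1 ≈ 2.000
  cycle 0 → 1 → 0: weight = 12, length = 2, mean = 12/2 ≈ 6.000
  cycle 0 → 2 → 0: weight = 5, length = 2, mean = 5/2 ≈ 2.500
  cycle 1 → 0 → 1: weight = 12, length = 2, mean = 12/2 ≈ 6.000
Minimum mean = 2.000, attained e.g. along the cycle 2 → 2 with weight 2 and length 1. So λ(A) = 2/1 = 2.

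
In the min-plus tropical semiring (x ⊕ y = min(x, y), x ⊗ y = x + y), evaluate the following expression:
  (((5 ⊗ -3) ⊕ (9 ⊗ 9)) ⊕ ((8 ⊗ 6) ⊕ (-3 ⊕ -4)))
(((5 ⊗ -3) ⊕ (9 ⊗ 9)) ⊕ ((8 ⊗ 6) ⊕ (-3 ⊕ -4))) = -4

Expand innermost to outermost. Recall ⊕ takes the minimum of its arguments and ⊗ takes their sum. Working out the expression (((5 ⊗ -3) ⊕ (9 ⊗ 9)) ⊕ ((8 ⊗ 6) ⊕ (-3 ⊕ -4))) gives -4.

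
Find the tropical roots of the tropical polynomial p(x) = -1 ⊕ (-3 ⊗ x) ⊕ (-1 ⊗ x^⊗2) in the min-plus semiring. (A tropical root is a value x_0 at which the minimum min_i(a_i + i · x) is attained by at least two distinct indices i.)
Roots: {-2, 2}

Each tropical root is a break point of the lower envelope of the lines y = a_i + i · x (there are 3 lines, with slopes 0, 1, ..., 2). Only the lines that attain the minimum somewhere contribute to roots; other lines are dominated. Here the surviving (envelope) indices are i = 2, i = 1, i = 0.
Intersections between consecutive envelope lines give the roots: for adjacent envelope indices i < j the intersection is x = (a_i − a_j) / (j − i). Reading off the sorted break points: {-2, 2}.
Verification: at each break x_0, at least two indices attain the minimum of min_i(a_i + i · x_0).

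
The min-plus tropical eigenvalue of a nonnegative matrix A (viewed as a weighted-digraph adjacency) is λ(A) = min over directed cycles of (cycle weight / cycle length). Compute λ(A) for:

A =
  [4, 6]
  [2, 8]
λ(A) = 4

Enumerate directed cycles and compute their means (weight / length). Sample:
  cycle 0 → 0: weight = 4, length = 1, mean = 4/1 ≈ 4.000
  cycle 1 → 1: weight = 8, length = 1, mean = 8/1 ≈ 8.000
  cycle 0 → 1 → 0: weight = 8, length = 2, mean = 8/2 ≈ 4.000
  cycle 1 → 0 → 1: weight = 8, length = 2, mean = 8/2 ≈ 4.000
Minimum mean = 4.000, attained e.g. along the cycle 0 → 0 with weight 4 and length 1. So λ(A) = 4/1 = 4.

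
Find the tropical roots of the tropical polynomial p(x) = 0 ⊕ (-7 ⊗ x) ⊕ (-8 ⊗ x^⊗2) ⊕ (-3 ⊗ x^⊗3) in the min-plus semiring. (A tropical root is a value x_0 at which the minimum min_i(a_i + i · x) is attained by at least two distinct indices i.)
Roots: {-5, 1, 7}

Each tropical root is a break point of the lower envelope of the lines y = a_i + i · x (there are 4 lines, with slopes 0, 1, ..., 3). Only the lines that attain the minimum somewhere contribute to roots; other lines are dominated. Here the surviving (envelope) indices are i = 3, i = 2, i = 1, i = 0.
Intersections between consecutive envelope lines give the roots: for adjacent envelope indices i < j the intersection is x = (a_i − a_j) / (j − i). Reading off the sorted break points: {-5, 1, 7}.
Verification: at each break x_0, at least two indices attain the minimum of min_i(a_i + i · x_0).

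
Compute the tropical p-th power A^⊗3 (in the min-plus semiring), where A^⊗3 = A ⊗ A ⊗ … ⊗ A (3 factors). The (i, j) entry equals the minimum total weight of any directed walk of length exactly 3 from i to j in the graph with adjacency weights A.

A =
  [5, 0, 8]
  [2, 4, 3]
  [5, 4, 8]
A^⊗3 =
  [6, 2, 7]
  [4, 6, 5]
  [7, 6, 8]

Each entry (A^⊗3)_ij equals the minimum over all length-3 walks i = v_0 → v_1 → … → v_3 = j of Σ_t A[v_t][v_{t+1}]. For example, for (i, j) = (0, 2) we minimise over 9 possible intermediate vertex sequences; the minimum is 7, attained along the walk 0 → 1 → 1 → 2.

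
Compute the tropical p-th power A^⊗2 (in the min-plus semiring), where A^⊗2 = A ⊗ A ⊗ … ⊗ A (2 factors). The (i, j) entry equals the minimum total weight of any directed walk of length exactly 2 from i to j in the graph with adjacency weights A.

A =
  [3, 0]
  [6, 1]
A^⊗2 =
  [6, 1]
  [7, 2]

Each entry (A^⊗2)_ij equals the minimum over all length-2 walks i = v_0 → v_1 → … → v_2 = j of Σ_t A[v_t][v_{t+1}]. For example, for (i, j) = (0, 1) we minimise over 2 possible intermediate vertex sequences; the minimum is 1, attained along the walk 0 → 1 → 1.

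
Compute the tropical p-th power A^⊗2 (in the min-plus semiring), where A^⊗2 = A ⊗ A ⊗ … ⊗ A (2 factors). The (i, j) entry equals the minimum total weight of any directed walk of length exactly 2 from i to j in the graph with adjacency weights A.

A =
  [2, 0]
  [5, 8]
A^⊗2 =
  [4, 2]
  [7, 5]

Each entry (A^⊗2)_ij equals the minimum over all length-2 walks i = v_0 → v_1 → … → v_2 = j of Σ_t A[v_t][v_{t+1}]. For example, for (i, j) = (0, 1) we minimise over 2 possible intermediate vertex sequences; the minimum is 2, attained along the walk 0 → 0 → 1.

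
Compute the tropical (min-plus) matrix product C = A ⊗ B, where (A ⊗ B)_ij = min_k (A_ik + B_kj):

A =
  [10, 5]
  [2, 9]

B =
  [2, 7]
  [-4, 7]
A ⊗ B =
  [1, 12]
  [4, 9]

Apply the min-plus product entry-by-entry:
  C[0][0] = min over k of (A[0][0] + B[0][0] = 10 + 2 = 12, A[0][1] + B[1][0] = 5 + -4 = 1) = 1 (attained at k = 1)
  C[0][1] = min over k of (A[0][0] + B[0][1] = 10 + 7 = 17, A[0][1] + B[1][1] = 5 + 7 = 12) = 12 (attained at k = 1)
  C[1][0] = min over k of (A[1][0] + B[0][0] = 2 + 2 = 4, A[1][1] + B[1][0] = 9 + -4 = 5) = 4 (attained at k = 0)
  C[1][1] = min over k of (A[1][0] + B[0][1] = 2 + 7 = 9, A[1][1] + B[1][1] = 9 + 7 = 16) = 9 (attained at k = 0)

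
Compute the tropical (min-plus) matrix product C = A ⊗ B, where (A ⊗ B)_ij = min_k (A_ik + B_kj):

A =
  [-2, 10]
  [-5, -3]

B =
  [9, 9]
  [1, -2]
A ⊗ B =
  [7, 7]
  [-2, -5]

Apply the min-plus product entry-by-entry:
  C[0][0] = min over k of (A[0][0] + B[0][0] = -2 + 9 = 7, A[0][1] + B[1][0] = 10 + 1 = 11) = 7 (attained at k = 0)
  C[0][1] = min over k of (A[0][0] + B[0][1] = -2 + 9 = 7, A[0][1] + B[1][1] = 10 + -2 = 8) = 7 (attained at k = 0)
  C[1][0] = min over k of (A[1][0] + B[0][0] = -5 + 9 = 4, A[1][1] + B[1][0] = -3 + 1 = -2) = -2 (attained at k = 1)
  C[1][1] = min over k of (A[1][0] + B[0][1] = -5 + 9 = 4, A[1][1] + B[1][1] = -3 + -2 = -5) = -5 (attained at k = 1)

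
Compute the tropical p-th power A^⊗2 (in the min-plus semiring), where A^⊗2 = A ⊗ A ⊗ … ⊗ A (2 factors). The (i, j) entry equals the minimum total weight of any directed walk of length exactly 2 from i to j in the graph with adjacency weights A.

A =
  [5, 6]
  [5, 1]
A^⊗2 =
  [10, 7]
  [6, 2]

Each entry (A^⊗2)_ij equals the minimum over all length-2 walks i = v_0 → v_1 → … → v_2 = j of Σ_t A[v_t][v_{t+1}]. For example, for (i, j) = (0, 1) we minimise over 2 possible intermediate vertex sequences; the minimum is 7, attained along the walk 0 → 1 → 1.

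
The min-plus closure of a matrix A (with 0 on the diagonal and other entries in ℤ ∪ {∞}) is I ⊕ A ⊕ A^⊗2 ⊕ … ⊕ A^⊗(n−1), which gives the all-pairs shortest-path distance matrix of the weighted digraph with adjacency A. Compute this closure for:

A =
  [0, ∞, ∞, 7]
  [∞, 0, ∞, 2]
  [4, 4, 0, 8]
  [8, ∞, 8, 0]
Closure =
  [0, 19, 15, 7]
  [10, 0, 10, 2]
  [4, 4, 0, 6]
  [8, 12, 8, 0]

This is the Floyd-Warshall all-pairs shortest-path computation. For each intermediate vertex k = 0, 1, …, 3, update dist[i][j] ← min(dist[i][j], dist[i][k] + dist[k][j]). The final matrix gives, for each (i, j), the minimum total weight of any directed path from i to j (possibly empty when i = j).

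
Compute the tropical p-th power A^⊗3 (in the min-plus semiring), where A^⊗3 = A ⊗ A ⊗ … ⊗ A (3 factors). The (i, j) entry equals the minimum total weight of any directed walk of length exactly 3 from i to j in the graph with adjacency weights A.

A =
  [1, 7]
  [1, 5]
A^⊗3 =
  [3, 9]
  [3, 9]

Each entry (A^⊗3)_ij equals the minimum over all length-3 walks i = v_0 → v_1 → … → v_3 = j of Σ_t A[v_t][v_{t+1}]. For example, for (i, j) = (0, 1) we minimise over 4 possible intermediate vertex sequences; the minimum is 9, attained along the walk 0 → 0 → 0 → 1.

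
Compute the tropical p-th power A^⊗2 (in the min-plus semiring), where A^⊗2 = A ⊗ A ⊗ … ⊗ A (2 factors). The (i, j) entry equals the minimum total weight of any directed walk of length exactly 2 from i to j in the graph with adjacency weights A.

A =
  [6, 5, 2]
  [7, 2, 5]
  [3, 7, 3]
A^⊗2 =
  [5, 7, 5]
  [8, 4, 7]
  [6, 8, 5]

Each entry (A^⊗2)_ij equals the minimum over all length-2 walks i = v_0 → v_1 → … → v_2 = j of Σ_t A[v_t][v_{t+1}]. For example, for (i, j) = (0, 2) we minimise over 3 possible intermediate vertex sequences; the minimum is 5, attained along the walk 0 → 2 → 2.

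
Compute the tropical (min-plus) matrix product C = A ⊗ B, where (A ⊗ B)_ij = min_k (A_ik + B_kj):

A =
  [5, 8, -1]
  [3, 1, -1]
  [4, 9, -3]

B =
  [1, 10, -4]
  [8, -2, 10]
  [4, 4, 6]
A ⊗ B =
  [3, 3, 1]
  [3, -1, -1]
  [1, 1, 0]

Apply the min-plus product entry-by-entry:
  C[0][0] = min over k of (A[0][0] + B[0][0] = 5 + 1 = 6, A[0][1] + B[1][0] = 8 + 8 = 16, A[0][2] + B[2][0] = -1 + 4 = 3) = 3 (attained at k = 2)
  C[0][1] = min over k of (A[0][0] + B[0][1] = 5 + 10 = 15, A[0][1] + B[1][1] = 8 + -2 = 6, A[0][2] + B[2][1] = -1 + 4 = 3) = 3 (attained at k = 2)
  C[0][2] = min over k of (A[0][0] + B[0][2] = 5 + -4 = 1, A[0][1] + B[1][2] = 8 + 10 = 18, A[0][2] + B[2][2] = -1 + 6 = 5) = 1 (attained at k = 0)
  C[1][0] = min over k of (A[1][0] + B[0][0] = 3 + 1 = 4, A[1][1] + B[1][0] = 1 + 8 = 9, A[1][2] + B[2][0] = -1 + 4 = 3) = 3 (attained at k = 2)
  C[1][1] = min over k of (A[1][0] + B[0][1] = 3 + 10 = 13, A[1][1] + B[1][1] = 1 + -2 = -1, A[1][2] + B[2][1] = -1 + 4 = 3) = -1 (attained at k = 1)
  C[1][2] = min over k of (A[1][0] + B[0][2] = 3 + -4 = -1, A[1][1] + B[1][2] = 1 + 10 = 11, A[1][2] + B[2][2] = -1 + 6 = 5) = -1 (attained at k = 0)
  C[2][0] = min over k of (A[2][0] + B[0][0] = 4 + 1 = 5, A[2][1] + B[1][0] = 9 + 8 = 17, A[2][2] + B[2][0] = -3 + 4 = 1) = 1 (attained at k = 2)
  C[2][1] = min over k of (A[2][0] + B[0][1] = 4 + 10 = 14, A[2][1] + B[1][1] = 9 + -2 = 7, A[2][2] + B[2][1] = -3 + 4 = 1) = 1 (attained at k = 2)
  C[2][2] = min over k of (A[2][0] + B[0][2] = 4 + -4 = 0, A[2][1] + B[1][2] = 9 + 10 = 19, A[2][2] + B[2][2] = -3 + 6 = 3) = 0 (attained at k = 0)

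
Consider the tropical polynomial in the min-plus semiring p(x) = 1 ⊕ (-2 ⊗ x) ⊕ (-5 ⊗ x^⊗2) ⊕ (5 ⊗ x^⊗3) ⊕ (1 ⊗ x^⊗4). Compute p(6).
p(6) = 1

A tropical monomial a ⊗ x^⊗i evaluates to a + i · x. Evaluating each term at x = 6:
  Term 0 contributes 1 + 0 · 6 = 1
  Term 1 contributes -2 + 1 · 6 = 4
  Term 2 contributes -5 + 2 · 6 = 7
  Term 3 contributes 5 + 3 · 6 = 23
  Term 4 contributes 1 + 4 · 6 = 25
p(6) = ⊕ of these = min[1, 4, 7, 23, 25] = 1.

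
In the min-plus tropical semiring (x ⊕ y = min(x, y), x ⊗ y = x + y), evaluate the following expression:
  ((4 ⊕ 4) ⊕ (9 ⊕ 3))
((4 ⊕ 4) ⊕ (9 ⊕ 3)) = 3

Expand innermost to outermost. Recall ⊕ takes the minimum of its arguments and ⊗ takes their sum. Working out the expression ((4 ⊕ 4) ⊕ (9 ⊕ 3)) gives 3.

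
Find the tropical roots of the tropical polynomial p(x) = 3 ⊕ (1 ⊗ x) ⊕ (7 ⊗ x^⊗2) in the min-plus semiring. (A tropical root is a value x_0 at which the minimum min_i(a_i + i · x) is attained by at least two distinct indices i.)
Roots: {-6, 2}

Each tropical root is a break point of the lower envelope of the lines y = a_i + i · x (there are 3 lines, with slopes 0, 1, ..., 2). Only the lines that attain the minimum somewhere contribute to roots; other lines are dominated. Here the surviving (envelope) indices are i = 2, i = 1, i = 0.
Intersections between consecutive envelope lines give the roots: for adjacent envelope indices i < j the intersection is x = (a_i − a_j) / (j − i). Reading off the sorted break points: {-6, 2}.
Verification: at each break x_0, at least two indices attain the minimum of min_i(a_i + i · x_0).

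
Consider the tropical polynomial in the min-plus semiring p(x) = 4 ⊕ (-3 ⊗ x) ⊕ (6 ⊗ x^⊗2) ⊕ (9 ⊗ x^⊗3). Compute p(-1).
p(-1) = -4

A tropical monomial a ⊗ x^⊗i evaluates to a + i · x. Evaluating each term at x = -1:
  Term 0 contributes 4 + 0 · -1 = 4
  Term 1 contributes -3 + 1 · -1 = -4
  Term 2 contributes 6 + 2 · -1 = 4
  Term 3 contributes 9 + 3 · -1 = 6
p(-1) = ⊕ of these = min[4, -4, 4, 6] = -4.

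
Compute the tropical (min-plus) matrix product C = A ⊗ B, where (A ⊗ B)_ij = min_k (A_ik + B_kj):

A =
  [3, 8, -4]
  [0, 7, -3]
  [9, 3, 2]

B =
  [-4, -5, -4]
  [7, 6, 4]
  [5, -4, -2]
A ⊗ B =
  [-1, -8, -6]
  [-4, -7, -5]
  [5, -2, 0]

Apply the min-plus product entry-by-entry:
  C[0][0] = min over k of (A[0][0] + B[0][0] = 3 + -4 = -1, A[0][1] + B[1][0] = 8 + 7 = 15, A[0][2] + B[2][0] = -4 + 5 = 1) = -1 (attained at k = 0)
  C[0][1] = min over k of (A[0][0] + B[0][1] = 3 + -5 = -2, A[0][1] + B[1][1] = 8 + 6 = 14, A[0][2] + B[2][1] = -4 + -4 = -8) = -8 (attained at k = 2)
  C[0][2] = min over k of (A[0][0] + B[0][2] = 3 + -4 = -1, A[0][1] + B[1][2] = 8 + 4 = 12, A[0][2] + B[2][2] = -4 + -2 = -6) = -6 (attained at k = 2)
  C[1][0] = min over k of (A[1][0] + B[0][0] = 0 + -4 = -4, A[1][1] + B[1][0] = 7 + 7 = 14, A[1][2] + B[2][0] = -3 + 5 = 2) = -4 (attained at k = 0)
  C[1][1] = min over k of (A[1][0] + B[0][1] = 0 + -5 = -5, A[1][1] + B[1][1] = 7 + 6 = 13, A[1][2] + B[2][1] = -3 + -4 = -7) = -7 (attained at k = 2)
  C[1][2] = min over k of (A[1][0] + B[0][2] = 0 + -4 = -4, A[1][1] + B[1][2] = 7 + 4 = 11, A[1][2] + B[2][2] = -3 + -2 = -5) = -5 (attained at k = 2)
  C[2][0] = min over k of (A[2][0] + B[0][0] = 9 + -4 = 5, A[2][1] + B[1][0] = 3 + 7 = 10, A[2][2] + B[2][0] = 2 + 5 = 7) = 5 (attained at k = 0)
  C[2][1] = min over k of (A[2][0] + B[0][1] = 9 + -5 = 4, A[2][1] + B[1][1] = 3 + 6 = 9, A[2][2] + B[2][1] = 2 + -4 = -2) = -2 (attained at k = 2)
  C[2][2] = min over k of (A[2][0] + B[0][2] = 9 + -4 = 5, A[2][1] + B[1][2] = 3 + 4 = 7, A[2][2] + B[2][2] = 2 + -2 = 0) = 0 (attained at k = 2)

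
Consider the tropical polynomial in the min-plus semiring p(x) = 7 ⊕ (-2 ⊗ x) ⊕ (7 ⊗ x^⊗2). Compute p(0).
p(0) = -2

A tropical monomial a ⊗ x^⊗i evaluates to a + i · x. Evaluating each term at x = 0:
  Term 0 contributes 7 + 0 · 0 = 7
  Term 1 contributes -2 + 1 · 0 = -2
  Term 2 contributes 7 + 2 · 0 = 7
p(0) = ⊕ of these = min[7, -2, 7] = -2.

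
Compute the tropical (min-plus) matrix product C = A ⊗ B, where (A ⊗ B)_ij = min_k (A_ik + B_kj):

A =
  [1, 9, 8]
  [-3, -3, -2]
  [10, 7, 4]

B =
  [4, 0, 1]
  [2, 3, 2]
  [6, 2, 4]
A ⊗ B =
  [5, 1, 2]
  [-1, -3, -2]
  [9, 6, 8]

Apply the min-plus product entry-by-entry:
  C[0][0] = min over k of (A[0][0] + B[0][0] = 1 + 4 = 5, A[0][1] + B[1][0] = 9 + 2 = 11, A[0][2] + B[2][0] = 8 + 6 = 14) = 5 (attained at k = 0)
  C[0][1] = min over k of (A[0][0] + B[0][1] = 1 + 0 = 1, A[0][1] + B[1][1] = 9 + 3 = 12, A[0][2] + B[2][1] = 8 + 2 = 10) = 1 (attained at k = 0)
  C[0][2] = min over k of (A[0][0] + B[0][2] = 1 + 1 = 2, A[0][1] + B[1][2] = 9 + 2 = 11, A[0][2] + B[2][2] = 8 + 4 = 12) = 2 (attained at k = 0)
  C[1][0] = min over k of (A[1][0] + B[0][0] = -3 + 4 = 1, A[1][1] + B[1][0] = -3 + 2 = -1, A[1][2] + B[2][0] = -2 + 6 = 4) = -1 (attained at k = 1)
  C[1][1] = min over k of (A[1][0] + B[0][1] = -3 + 0 = -3, A[1][1] + B[1][1] = -3 + 3 = 0, A[1][2] + B[2][1] = -2 + 2 = 0) = -3 (attained at k = 0)
  C[1][2] = min over k of (A[1][0] + B[0][2] = -3 + 1 = -2, A[1][1] + B[1][2] = -3 + 2 = -1, A[1][2] + B[2][2] = -2 + 4 = 2) = -2 (attained at k = 0)
  C[2][0] = min over k of (A[2][0] + B[0][0] = 10 + 4 = 14, A[2][1] + B[1][0] = 7 + 2 = 9, A[2][2] + B[2][0] = 4 + 6 = 10) = 9 (attained at k = 1)
  C[2][1] = min over k of (A[2][0] + B[0][1] = 10 + 0 = 10, A[2][1] + B[1][1] = 7 + 3 = 10, A[2][2] + B[2][1] = 4 + 2 = 6) = 6 (attained at k = 2)
  C[2][2] = min over k of (A[2][0] + B[0][2] = 10 + 1 = 11, A[2][1] + B[1][2] = 7 + 2 = 9, A[2][2] + B[2][2] = 4 + 4 = 8) = 8 (attained at k = 2)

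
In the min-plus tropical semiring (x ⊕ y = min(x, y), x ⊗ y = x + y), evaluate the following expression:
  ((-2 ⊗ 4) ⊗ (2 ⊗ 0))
((-2 ⊗ 4) ⊗ (2 ⊗ 0)) = 4

Expand innermost to outermost. Recall ⊕ takes the minimum of its arguments and ⊗ takes their sum. Working out the expression ((-2 ⊗ 4) ⊗ (2 ⊗ 0)) gives 4.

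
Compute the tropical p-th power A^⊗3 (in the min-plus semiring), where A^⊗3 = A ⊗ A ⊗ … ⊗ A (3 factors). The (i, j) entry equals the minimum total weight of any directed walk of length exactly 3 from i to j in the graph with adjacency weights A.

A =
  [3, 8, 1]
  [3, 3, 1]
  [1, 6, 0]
A^⊗3 =
  [2, 7, 1]
  [2, 7, 1]
  [1, 6, 0]

Each entry (A^⊗3)_ij equals the minimum over all length-3 walks i = v_0 → v_1 → … → v_3 = j of Σ_t A[v_t][v_{t+1}]. For example, for (i, j) = (0, 2) we minimise over 9 possible intermediate vertex sequences; the minimum is 1, attained along the walk 0 → 2 → 2 → 2.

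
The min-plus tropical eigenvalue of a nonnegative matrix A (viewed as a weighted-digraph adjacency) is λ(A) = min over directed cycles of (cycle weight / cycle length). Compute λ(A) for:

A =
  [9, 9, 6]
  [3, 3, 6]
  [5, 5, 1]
λ(A) = 1

Enumerate directed cycles and compute their means (weight / length). Sample:
  cycle 0 → 0: weight = 9, length = 1, mean = 9/1 ≈ 9.000
  cycle 1 → 1: weight = 3, length = 1, mean = 3/1 ≈ 3.000
  cycle 2 → 2: weight = 1, length = 1, mean = 1/1 ≈ 1.000
  cycle 0 → 1 → 0: weight = 12, length = 2, mean = 12/2 ≈ 6.000
  cycle 0 → 2 → 0: weight = 11, length = 2, mean = 11/2 ≈ 5.500
  cycle 1 → 0 → 1: weight = 12, length = 2, mean = 12/2 ≈ 6.000
Minimum mean = 1.000, attained e.g. along the cycle 2 → 2 with weight 1 and length 1. So λ(A) = 1/1 = 1.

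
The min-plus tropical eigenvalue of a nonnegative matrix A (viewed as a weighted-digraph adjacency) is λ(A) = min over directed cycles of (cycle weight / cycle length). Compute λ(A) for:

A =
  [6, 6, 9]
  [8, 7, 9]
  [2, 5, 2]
λ(A) = 2

Enumerate directed cycles and compute their means (weight / length). Sample:
  cycle 0 → 0: weight = 6, length = 1, mean = 6/1 ≈ 6.000
  cycle 1 → 1: weight = 7, length = 1, mean = 7/1 ≈ 7.000
  cycle 2 → 2: weight = 2, length = 1, mean = 2/1 ≈ 2.000
  cycle 0 → 1 → 0: weight = 14, length = 2, mean = 14/2 ≈ 7.000
  cycle 0 → 2 → 0: weight = 11, length = 2, mean = 11/2 ≈ 5.500
  cycle 1 → 0 → 1: weight = 14, length = 2, mean = 14/2 ≈ 7.000
Minimum mean = 2.000, attained e.g. along the cycle 2 → 2 with weight 2 and length 1. So λ(A) = 2/1 = 2.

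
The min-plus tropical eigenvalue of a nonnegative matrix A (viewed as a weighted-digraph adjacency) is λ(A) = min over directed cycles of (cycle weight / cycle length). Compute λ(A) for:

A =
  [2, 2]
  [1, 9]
λ(A) = 3/2

Enumerate directed cycles and compute their means (weight / length). Sample:
  cycle 0 → 0: weight = 2, length = 1, mean = 2/1 ≈ 2.000
  cycle 1 → 1: weight = 9, length = 1, mean = 9/1 ≈ 9.000
  cycle 0 → 1 → 0: weight = 3, length = 2, mean = 3/2 ≈ 1.500
  cycle 1 → 0 → 1: weight = 3, length = 2, mean = 3/2 ≈ 1.500
Minimum mean = 1.500, attained e.g. along the cycle 0 → 1 → 0 with weight 3 and length 2. So λ(A) = 3/2 = 3/2.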